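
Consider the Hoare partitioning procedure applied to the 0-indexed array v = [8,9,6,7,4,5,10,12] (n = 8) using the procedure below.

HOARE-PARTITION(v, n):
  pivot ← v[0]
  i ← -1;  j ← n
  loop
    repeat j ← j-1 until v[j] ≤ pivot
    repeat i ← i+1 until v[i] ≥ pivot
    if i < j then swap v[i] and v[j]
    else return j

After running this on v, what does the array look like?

pivot = v[0] = 8; i = -1, j = 8
j→5 (v[5]=5≤8), i→0 (v[0]=8≥8); i<j, swap → [5,9,6,7,4,8,10,12]
j→4 (v[4]=4≤8), i→1 (v[1]=9≥8); i<j, swap → [5,4,6,7,9,8,10,12]
j→3, i→4; i≥j, return j=3. v = [5,4,6,7,9,8,10,12]

[5,4,6,7,9,8,10,12]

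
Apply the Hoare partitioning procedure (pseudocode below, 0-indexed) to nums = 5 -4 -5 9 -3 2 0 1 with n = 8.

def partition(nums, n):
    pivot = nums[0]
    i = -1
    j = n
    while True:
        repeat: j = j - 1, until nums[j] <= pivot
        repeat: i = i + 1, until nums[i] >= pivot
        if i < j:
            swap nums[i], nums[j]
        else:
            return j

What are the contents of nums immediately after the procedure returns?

pivot=5
j stops at 7 (1), i stops at 0 (5); swap ⇒ 1 -4 -5 9 -3 2 0 5
j stops at 6 (0), i stops at 3 (9); swap ⇒ 1 -4 -5 0 -3 2 9 5
j stops at 5, i stops at 6; i≥j ⇒ return 5. nums=1 -4 -5 0 -3 2 9 5

1 -4 -5 0 -3 2 9 5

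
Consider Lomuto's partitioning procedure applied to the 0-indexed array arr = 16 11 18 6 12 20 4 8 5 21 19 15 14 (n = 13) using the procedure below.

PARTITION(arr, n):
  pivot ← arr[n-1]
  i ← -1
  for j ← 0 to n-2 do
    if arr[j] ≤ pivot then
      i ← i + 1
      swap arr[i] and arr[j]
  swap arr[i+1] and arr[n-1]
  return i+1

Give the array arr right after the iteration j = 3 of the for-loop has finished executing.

11 6 18 16 12 20 4 8 5 21 19 15 14

pivot = arr[12] = 14; i = -1
j=0: arr[0]=16 > 14 → no swap
j=1: arr[1]=11 ≤ 14 → i=0, swap arr[0],arr[1] → 11 16 18 6 12 20 4 8 5 21 19 15 14
j=2: arr[2]=18 > 14 → no swap
j=3: arr[3]=6 ≤ 14 → i=1, swap arr[1],arr[3] → 11 6 18 16 12 20 4 8 5 21 19 15 14
(after j=3) arr = 11 6 18 16 12 20 4 8 5 21 19 15 14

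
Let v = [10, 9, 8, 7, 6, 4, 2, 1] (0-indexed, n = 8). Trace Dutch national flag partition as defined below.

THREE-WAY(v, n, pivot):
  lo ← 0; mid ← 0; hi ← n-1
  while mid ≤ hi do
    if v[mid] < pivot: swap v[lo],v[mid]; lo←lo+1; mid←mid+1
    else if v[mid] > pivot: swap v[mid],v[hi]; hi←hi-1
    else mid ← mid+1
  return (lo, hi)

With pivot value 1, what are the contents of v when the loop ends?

pivot = 1; lo=0, mid=0, hi=7
v[mid]=10>1: swap v[0],v[7]; hi=6 → [1, 9, 8, 7, 6, 4, 2, 10]
v[mid]=1=1: mid=1
v[mid]=9>1: swap v[1],v[6]; hi=5 → [1, 2, 8, 7, 6, 4, 9, 10]
v[mid]=2>1: swap v[1],v[5]; hi=4 → [1, 4, 8, 7, 6, 2, 9, 10]
v[mid]=4>1: swap v[1],v[4]; hi=3 → [1, 6, 8, 7, 4, 2, 9, 10]
v[mid]=6>1: swap v[1],v[3]; hi=2 → [1, 7, 8, 6, 4, 2, 9, 10]
v[mid]=7>1: swap v[1],v[2]; hi=1 → [1, 8, 7, 6, 4, 2, 9, 10]
v[mid]=8>1: swap v[1],v[1]; hi=0 → [1, 8, 7, 6, 4, 2, 9, 10]
end: lo=0, hi=0; v = [1, 8, 7, 6, 4, 2, 9, 10]

[1, 8, 7, 6, 4, 2, 9, 10]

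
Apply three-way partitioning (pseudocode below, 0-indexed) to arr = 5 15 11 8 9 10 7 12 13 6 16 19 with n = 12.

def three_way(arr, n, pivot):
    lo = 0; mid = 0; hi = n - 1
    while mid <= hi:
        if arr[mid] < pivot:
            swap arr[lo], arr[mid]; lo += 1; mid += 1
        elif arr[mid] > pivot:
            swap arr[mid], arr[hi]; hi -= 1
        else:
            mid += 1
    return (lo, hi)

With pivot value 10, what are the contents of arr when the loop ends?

pivot = 10; lo=0, mid=0, hi=11
arr[mid]=5<10: swap arr[0],arr[0]; lo=1,mid=1 → 5 15 11 8 9 10 7 12 13 6 16 19
arr[mid]=15>10: swap arr[1],arr[11]; hi=10 → 5 19 11 8 9 10 7 12 13 6 16 15
arr[mid]=19>10: swap arr[1],arr[10]; hi=9 → 5 16 11 8 9 10 7 12 13 6 19 15
arr[mid]=16>10: swap arr[1],arr[9]; hi=8 → 5 6 11 8 9 10 7 12 13 16 19 15
arr[mid]=6<10: swap arr[1],arr[1]; lo=2,mid=2 → 5 6 11 8 9 10 7 12 13 16 19 15
arr[mid]=11>10: swap arr[2],arr[8]; hi=7 → 5 6 13 8 9 10 7 12 11 16 19 15
arr[mid]=13>10: swap arr[2],arr[7]; hi=6 → 5 6 12 8 9 10 7 13 11 16 19 15
arr[mid]=12>10: swap arr[2],arr[6]; hi=5 → 5 6 7 8 9 10 12 13 11 16 19 15
arr[mid]=7<10: swap arr[2],arr[2]; lo=3,mid=3 → 5 6 7 8 9 10 12 13 11 16 19 15
arr[mid]=8<10: swap arr[3],arr[3]; lo=4,mid=4 → 5 6 7 8 9 10 12 13 11 16 19 15
arr[mid]=9<10: swap arr[4],arr[4]; lo=5,mid=5 → 5 6 7 8 9 10 12 13 11 16 19 15
arr[mid]=10=10: mid=6
end: lo=5, hi=5; arr = 5 6 7 8 9 10 12 13 11 16 19 15

5 6 7 8 9 10 12 13 11 16 19 15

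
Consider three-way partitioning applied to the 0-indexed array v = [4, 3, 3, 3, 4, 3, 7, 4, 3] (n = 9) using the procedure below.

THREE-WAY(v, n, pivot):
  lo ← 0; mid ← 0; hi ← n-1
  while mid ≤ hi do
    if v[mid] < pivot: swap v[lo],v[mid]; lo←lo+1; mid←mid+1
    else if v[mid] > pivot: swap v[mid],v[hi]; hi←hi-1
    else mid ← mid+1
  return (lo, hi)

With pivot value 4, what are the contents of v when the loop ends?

[3, 3, 3, 3, 3, 4, 4, 4, 7]

pivot = 4; lo=0, mid=0, hi=8
v[mid]=4=4: mid=1
v[mid]=3<4: swap v[0],v[1]; lo=1,mid=2 → [3, 4, 3, 3, 4, 3, 7, 4, 3]
v[mid]=3<4: swap v[1],v[2]; lo=2,mid=3 → [3, 3, 4, 3, 4, 3, 7, 4, 3]
v[mid]=3<4: swap v[2],v[3]; lo=3,mid=4 → [3, 3, 3, 4, 4, 3, 7, 4, 3]
v[mid]=4=4: mid=5
v[mid]=3<4: swap v[3],v[5]; lo=4,mid=6 → [3, 3, 3, 3, 4, 4, 7, 4, 3]
v[mid]=7>4: swap v[6],v[8]; hi=7 → [3, 3, 3, 3, 4, 4, 3, 4, 7]
v[mid]=3<4: swap v[4],v[6]; lo=5,mid=7 → [3, 3, 3, 3, 3, 4, 4, 4, 7]
v[mid]=4=4: mid=8
end: lo=5, hi=7; v = [3, 3, 3, 3, 3, 4, 4, 4, 7]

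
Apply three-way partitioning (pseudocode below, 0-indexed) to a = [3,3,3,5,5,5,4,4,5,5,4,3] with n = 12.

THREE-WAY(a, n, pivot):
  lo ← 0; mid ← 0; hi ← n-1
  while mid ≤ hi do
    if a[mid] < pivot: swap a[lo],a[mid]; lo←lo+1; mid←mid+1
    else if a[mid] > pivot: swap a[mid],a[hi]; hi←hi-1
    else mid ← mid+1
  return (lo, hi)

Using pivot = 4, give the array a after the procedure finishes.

pivot = 4; lo=0, mid=0, hi=11
a[mid]=3<4: swap a[0],a[0]; lo=1,mid=1 → [3,3,3,5,5,5,4,4,5,5,4,3]
a[mid]=3<4: swap a[1],a[1]; lo=2,mid=2 → [3,3,3,5,5,5,4,4,5,5,4,3]
a[mid]=3<4: swap a[2],a[2]; lo=3,mid=3 → [3,3,3,5,5,5,4,4,5,5,4,3]
a[mid]=5>4: swap a[3],a[11]; hi=10 → [3,3,3,3,5,5,4,4,5,5,4,5]
a[mid]=3<4: swap a[3],a[3]; lo=4,mid=4 → [3,3,3,3,5,5,4,4,5,5,4,5]
a[mid]=5>4: swap a[4],a[10]; hi=9 → [3,3,3,3,4,5,4,4,5,5,5,5]
a[mid]=4=4: mid=5
a[mid]=5>4: swap a[5],a[9]; hi=8 → [3,3,3,3,4,5,4,4,5,5,5,5]
a[mid]=5>4: swap a[5],a[8]; hi=7 → [3,3,3,3,4,5,4,4,5,5,5,5]
a[mid]=5>4: swap a[5],a[7]; hi=6 → [3,3,3,3,4,4,4,5,5,5,5,5]
a[mid]=4=4: mid=6
a[mid]=4=4: mid=7
end: lo=4, hi=6; a = [3,3,3,3,4,4,4,5,5,5,5,5]

[3,3,3,3,4,4,4,5,5,5,5,5]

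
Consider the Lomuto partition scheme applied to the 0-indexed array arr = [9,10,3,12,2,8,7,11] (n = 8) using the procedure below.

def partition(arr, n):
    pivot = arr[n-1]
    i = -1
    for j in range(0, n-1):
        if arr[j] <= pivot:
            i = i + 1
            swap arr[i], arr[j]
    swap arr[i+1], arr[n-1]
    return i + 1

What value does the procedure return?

pivot = arr[7] = 11; i = -1
j=0: arr[0]=9 ≤ 11 → i=0, swap arr[0],arr[0] (no change) → [9,10,3,12,2,8,7,11]
j=1: arr[1]=10 ≤ 11 → i=1, swap arr[1],arr[1] (no change) → [9,10,3,12,2,8,7,11]
j=2: arr[2]=3 ≤ 11 → i=2, swap arr[2],arr[2] (no change) → [9,10,3,12,2,8,7,11]
j=3: arr[3]=12 > 11 → no swap
j=4: arr[4]=2 ≤ 11 → i=3, swap arr[3],arr[4] → [9,10,3,2,12,8,7,11]
j=5: arr[5]=8 ≤ 11 → i=4, swap arr[4],arr[5] → [9,10,3,2,8,12,7,11]
j=6: arr[6]=7 ≤ 11 → i=5, swap arr[5],arr[6] → [9,10,3,2,8,7,12,11]
final swap arr[6],arr[7] → [9,10,3,2,8,7,11,12]; return 6

6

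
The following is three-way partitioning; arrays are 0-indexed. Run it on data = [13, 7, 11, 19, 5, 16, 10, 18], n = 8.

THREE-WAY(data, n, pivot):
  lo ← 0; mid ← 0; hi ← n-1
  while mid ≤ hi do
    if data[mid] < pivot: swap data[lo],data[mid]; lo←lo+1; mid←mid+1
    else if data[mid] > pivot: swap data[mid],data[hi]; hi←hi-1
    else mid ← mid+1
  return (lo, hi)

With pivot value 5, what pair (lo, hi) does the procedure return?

lo=0 mid=0 hi=7
13>5: swap(0,7), hi=6 ⇒ [18, 7, 11, 19, 5, 16, 10, 13]
18>5: swap(0,6), hi=5 ⇒ [10, 7, 11, 19, 5, 16, 18, 13]
10>5: swap(0,5), hi=4 ⇒ [16, 7, 11, 19, 5, 10, 18, 13]
16>5: swap(0,4), hi=3 ⇒ [5, 7, 11, 19, 16, 10, 18, 13]
5=5: mid=1
7>5: swap(1,3), hi=2 ⇒ [5, 19, 11, 7, 16, 10, 18, 13]
19>5: swap(1,2), hi=1 ⇒ [5, 11, 19, 7, 16, 10, 18, 13]
11>5: swap(1,1), hi=0 ⇒ [5, 11, 19, 7, 16, 10, 18, 13]
done. lo=0 hi=0; data=[5, 11, 19, 7, 16, 10, 18, 13]

(0, 0)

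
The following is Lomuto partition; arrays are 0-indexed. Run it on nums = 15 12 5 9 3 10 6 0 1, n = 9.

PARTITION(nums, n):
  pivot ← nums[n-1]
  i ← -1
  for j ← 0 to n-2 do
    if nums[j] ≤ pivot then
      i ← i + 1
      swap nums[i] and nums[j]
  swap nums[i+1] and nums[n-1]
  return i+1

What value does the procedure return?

1

pivot=1, i=-1
j=0: 15>1, skip
j=1: 12>1, skip
j=2: 5>1, skip
j=3: 9>1, skip
j=4: 3>1, skip
j=5: 10>1, skip
j=6: 6>1, skip
j=7: 0≤1, i=0, swap(0,7) ⇒ 0 12 5 9 3 10 6 15 1
swap(1,8) ⇒ 0 1 5 9 3 10 6 15 12; return 1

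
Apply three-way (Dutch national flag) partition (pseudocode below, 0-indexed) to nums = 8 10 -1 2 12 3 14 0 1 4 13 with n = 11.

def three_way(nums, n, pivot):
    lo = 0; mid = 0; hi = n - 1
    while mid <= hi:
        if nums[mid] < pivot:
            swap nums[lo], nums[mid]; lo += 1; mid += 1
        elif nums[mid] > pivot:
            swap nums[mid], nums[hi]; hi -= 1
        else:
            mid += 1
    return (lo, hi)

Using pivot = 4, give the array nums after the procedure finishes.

1 -1 2 0 3 4 14 12 10 13 8

pivot = 4; lo=0, mid=0, hi=10
nums[mid]=8>4: swap nums[0],nums[10]; hi=9 → 13 10 -1 2 12 3 14 0 1 4 8
nums[mid]=13>4: swap nums[0],nums[9]; hi=8 → 4 10 -1 2 12 3 14 0 1 13 8
nums[mid]=4=4: mid=1
nums[mid]=10>4: swap nums[1],nums[8]; hi=7 → 4 1 -1 2 12 3 14 0 10 13 8
nums[mid]=1<4: swap nums[0],nums[1]; lo=1,mid=2 → 1 4 -1 2 12 3 14 0 10 13 8
nums[mid]=-1<4: swap nums[1],nums[2]; lo=2,mid=3 → 1 -1 4 2 12 3 14 0 10 13 8
nums[mid]=2<4: swap nums[2],nums[3]; lo=3,mid=4 → 1 -1 2 4 12 3 14 0 10 13 8
nums[mid]=12>4: swap nums[4],nums[7]; hi=6 → 1 -1 2 4 0 3 14 12 10 13 8
nums[mid]=0<4: swap nums[3],nums[4]; lo=4,mid=5 → 1 -1 2 0 4 3 14 12 10 13 8
nums[mid]=3<4: swap nums[4],nums[5]; lo=5,mid=6 → 1 -1 2 0 3 4 14 12 10 13 8
nums[mid]=14>4: swap nums[6],nums[6]; hi=5 → 1 -1 2 0 3 4 14 12 10 13 8
end: lo=5, hi=5; nums = 1 -1 2 0 3 4 14 12 10 13 8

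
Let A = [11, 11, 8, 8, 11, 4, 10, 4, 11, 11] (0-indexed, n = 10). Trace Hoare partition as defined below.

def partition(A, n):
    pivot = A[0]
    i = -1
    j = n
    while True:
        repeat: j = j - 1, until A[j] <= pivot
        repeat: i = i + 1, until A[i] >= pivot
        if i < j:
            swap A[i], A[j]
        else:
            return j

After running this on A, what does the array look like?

pivot=11
j stops at 9 (11), i stops at 0 (11); swap ⇒ [11, 11, 8, 8, 11, 4, 10, 4, 11, 11]
j stops at 8 (11), i stops at 1 (11); swap ⇒ [11, 11, 8, 8, 11, 4, 10, 4, 11, 11]
j stops at 7 (4), i stops at 4 (11); swap ⇒ [11, 11, 8, 8, 4, 4, 10, 11, 11, 11]
j stops at 6, i stops at 7; i≥j ⇒ return 6. A=[11, 11, 8, 8, 4, 4, 10, 11, 11, 11]

[11, 11, 8, 8, 4, 4, 10, 11, 11, 11]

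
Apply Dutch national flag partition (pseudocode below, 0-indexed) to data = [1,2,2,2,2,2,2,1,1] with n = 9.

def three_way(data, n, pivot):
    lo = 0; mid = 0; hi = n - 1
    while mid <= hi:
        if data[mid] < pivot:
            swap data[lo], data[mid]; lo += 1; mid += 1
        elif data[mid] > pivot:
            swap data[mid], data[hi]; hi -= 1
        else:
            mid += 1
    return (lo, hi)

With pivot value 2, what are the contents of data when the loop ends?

pivot = 2; lo=0, mid=0, hi=8
data[mid]=1<2: swap data[0],data[0]; lo=1,mid=1 → [1,2,2,2,2,2,2,1,1]
data[mid]=2=2: mid=2
data[mid]=2=2: mid=3
data[mid]=2=2: mid=4
data[mid]=2=2: mid=5
data[mid]=2=2: mid=6
data[mid]=2=2: mid=7
data[mid]=1<2: swap data[1],data[7]; lo=2,mid=8 → [1,1,2,2,2,2,2,2,1]
data[mid]=1<2: swap data[2],data[8]; lo=3,mid=9 → [1,1,1,2,2,2,2,2,2]
end: lo=3, hi=8; data = [1,1,1,2,2,2,2,2,2]

[1,1,1,2,2,2,2,2,2]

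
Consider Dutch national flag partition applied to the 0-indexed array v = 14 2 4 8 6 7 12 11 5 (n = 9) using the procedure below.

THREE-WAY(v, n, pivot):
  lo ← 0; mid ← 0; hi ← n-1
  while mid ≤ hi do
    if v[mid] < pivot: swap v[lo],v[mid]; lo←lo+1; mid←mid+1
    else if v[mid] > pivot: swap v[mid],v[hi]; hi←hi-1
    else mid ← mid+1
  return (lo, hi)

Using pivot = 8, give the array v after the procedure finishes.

5 2 4 6 7 8 11 12 14

lo=0 mid=0 hi=8
14>8: swap(0,8), hi=7 ⇒ 5 2 4 8 6 7 12 11 14
5<8: swap(0,0), lo=1 mid=1 ⇒ 5 2 4 8 6 7 12 11 14
2<8: swap(1,1), lo=2 mid=2 ⇒ 5 2 4 8 6 7 12 11 14
4<8: swap(2,2), lo=3 mid=3 ⇒ 5 2 4 8 6 7 12 11 14
8=8: mid=4
6<8: swap(3,4), lo=4 mid=5 ⇒ 5 2 4 6 8 7 12 11 14
7<8: swap(4,5), lo=5 mid=6 ⇒ 5 2 4 6 7 8 12 11 14
12>8: swap(6,7), hi=6 ⇒ 5 2 4 6 7 8 11 12 14
11>8: swap(6,6), hi=5 ⇒ 5 2 4 6 7 8 11 12 14
done. lo=5 hi=5; v=5 2 4 6 7 8 11 12 14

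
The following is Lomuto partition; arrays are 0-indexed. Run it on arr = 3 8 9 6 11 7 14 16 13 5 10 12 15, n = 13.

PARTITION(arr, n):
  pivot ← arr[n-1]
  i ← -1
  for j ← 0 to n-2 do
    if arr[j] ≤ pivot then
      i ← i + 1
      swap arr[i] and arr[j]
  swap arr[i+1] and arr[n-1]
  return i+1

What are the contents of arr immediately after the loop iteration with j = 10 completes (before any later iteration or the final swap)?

3 8 9 6 11 7 14 13 5 10 16 12 15

pivot = arr[12] = 15; i = -1
j=0: arr[0]=3 ≤ 15 → i=0, swap arr[0],arr[0] (no change) → 3 8 9 6 11 7 14 16 13 5 10 12 15
j=1: arr[1]=8 ≤ 15 → i=1, swap arr[1],arr[1] (no change) → 3 8 9 6 11 7 14 16 13 5 10 12 15
j=2: arr[2]=9 ≤ 15 → i=2, swap arr[2],arr[2] (no change) → 3 8 9 6 11 7 14 16 13 5 10 12 15
j=3: arr[3]=6 ≤ 15 → i=3, swap arr[3],arr[3] (no change) → 3 8 9 6 11 7 14 16 13 5 10 12 15
j=4: arr[4]=11 ≤ 15 → i=4, swap arr[4],arr[4] (no change) → 3 8 9 6 11 7 14 16 13 5 10 12 15
j=5: arr[5]=7 ≤ 15 → i=5, swap arr[5],arr[5] (no change) → 3 8 9 6 11 7 14 16 13 5 10 12 15
j=6: arr[6]=14 ≤ 15 → i=6, swap arr[6],arr[6] (no change) → 3 8 9 6 11 7 14 16 13 5 10 12 15
j=7: arr[7]=16 > 15 → no swap
j=8: arr[8]=13 ≤ 15 → i=7, swap arr[7],arr[8] → 3 8 9 6 11 7 14 13 16 5 10 12 15
j=9: arr[9]=5 ≤ 15 → i=8, swap arr[8],arr[9] → 3 8 9 6 11 7 14 13 5 16 10 12 15
j=10: arr[10]=10 ≤ 15 → i=9, swap arr[9],arr[10] → 3 8 9 6 11 7 14 13 5 10 16 12 15
(after j=10) arr = 3 8 9 6 11 7 14 13 5 10 16 12 15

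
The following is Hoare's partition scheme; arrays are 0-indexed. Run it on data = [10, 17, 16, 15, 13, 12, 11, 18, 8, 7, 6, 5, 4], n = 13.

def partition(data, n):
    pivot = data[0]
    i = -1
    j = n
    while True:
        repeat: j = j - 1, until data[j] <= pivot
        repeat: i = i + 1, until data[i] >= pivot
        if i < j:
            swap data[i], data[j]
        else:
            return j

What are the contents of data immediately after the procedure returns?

pivot=10
j stops at 12 (4), i stops at 0 (10); swap ⇒ [4, 17, 16, 15, 13, 12, 11, 18, 8, 7, 6, 5, 10]
j stops at 11 (5), i stops at 1 (17); swap ⇒ [4, 5, 16, 15, 13, 12, 11, 18, 8, 7, 6, 17, 10]
j stops at 10 (6), i stops at 2 (16); swap ⇒ [4, 5, 6, 15, 13, 12, 11, 18, 8, 7, 16, 17, 10]
j stops at 9 (7), i stops at 3 (15); swap ⇒ [4, 5, 6, 7, 13, 12, 11, 18, 8, 15, 16, 17, 10]
j stops at 8 (8), i stops at 4 (13); swap ⇒ [4, 5, 6, 7, 8, 12, 11, 18, 13, 15, 16, 17, 10]
j stops at 4, i stops at 5; i≥j ⇒ return 4. data=[4, 5, 6, 7, 8, 12, 11, 18, 13, 15, 16, 17, 10]

[4, 5, 6, 7, 8, 12, 11, 18, 13, 15, 16, 17, 10]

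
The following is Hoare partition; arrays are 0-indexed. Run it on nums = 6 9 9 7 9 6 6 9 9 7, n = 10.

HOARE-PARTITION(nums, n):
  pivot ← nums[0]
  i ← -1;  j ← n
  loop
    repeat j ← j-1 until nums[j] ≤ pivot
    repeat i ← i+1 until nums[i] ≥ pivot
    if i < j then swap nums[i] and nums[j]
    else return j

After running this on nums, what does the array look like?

pivot = nums[0] = 6; i = -1, j = 10
j→6 (nums[6]=6≤6), i→0 (nums[0]=6≥6); i<j, swap → 6 9 9 7 9 6 6 9 9 7
j→5 (nums[5]=6≤6), i→1 (nums[1]=9≥6); i<j, swap → 6 6 9 7 9 9 6 9 9 7
j→1, i→2; i≥j, return j=1. nums = 6 6 9 7 9 9 6 9 9 7

6 6 9 7 9 9 6 9 9 7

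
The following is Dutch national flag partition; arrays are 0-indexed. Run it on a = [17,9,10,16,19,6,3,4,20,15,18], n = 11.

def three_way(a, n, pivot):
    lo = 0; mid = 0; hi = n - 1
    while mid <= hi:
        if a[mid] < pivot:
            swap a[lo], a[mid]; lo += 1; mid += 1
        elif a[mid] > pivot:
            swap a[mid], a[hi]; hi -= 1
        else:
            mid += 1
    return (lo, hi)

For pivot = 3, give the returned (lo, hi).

lo=0 mid=0 hi=10
17>3: swap(0,10), hi=9 ⇒ [18,9,10,16,19,6,3,4,20,15,17]
18>3: swap(0,9), hi=8 ⇒ [15,9,10,16,19,6,3,4,20,18,17]
15>3: swap(0,8), hi=7 ⇒ [20,9,10,16,19,6,3,4,15,18,17]
20>3: swap(0,7), hi=6 ⇒ [4,9,10,16,19,6,3,20,15,18,17]
4>3: swap(0,6), hi=5 ⇒ [3,9,10,16,19,6,4,20,15,18,17]
3=3: mid=1
9>3: swap(1,5), hi=4 ⇒ [3,6,10,16,19,9,4,20,15,18,17]
6>3: swap(1,4), hi=3 ⇒ [3,19,10,16,6,9,4,20,15,18,17]
19>3: swap(1,3), hi=2 ⇒ [3,16,10,19,6,9,4,20,15,18,17]
16>3: swap(1,2), hi=1 ⇒ [3,10,16,19,6,9,4,20,15,18,17]
10>3: swap(1,1), hi=0 ⇒ [3,10,16,19,6,9,4,20,15,18,17]
done. lo=0 hi=0; a=[3,10,16,19,6,9,4,20,15,18,17]

(0, 0)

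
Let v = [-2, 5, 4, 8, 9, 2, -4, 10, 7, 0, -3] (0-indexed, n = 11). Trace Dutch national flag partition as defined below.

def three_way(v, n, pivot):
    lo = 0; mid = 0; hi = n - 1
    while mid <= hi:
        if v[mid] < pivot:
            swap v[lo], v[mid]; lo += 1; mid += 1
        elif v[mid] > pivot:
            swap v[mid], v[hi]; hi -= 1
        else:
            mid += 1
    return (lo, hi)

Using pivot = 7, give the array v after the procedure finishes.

lo=0 mid=0 hi=10
-2<7: swap(0,0), lo=1 mid=1 ⇒ [-2, 5, 4, 8, 9, 2, -4, 10, 7, 0, -3]
5<7: swap(1,1), lo=2 mid=2 ⇒ [-2, 5, 4, 8, 9, 2, -4, 10, 7, 0, -3]
4<7: swap(2,2), lo=3 mid=3 ⇒ [-2, 5, 4, 8, 9, 2, -4, 10, 7, 0, -3]
8>7: swap(3,10), hi=9 ⇒ [-2, 5, 4, -3, 9, 2, -4, 10, 7, 0, 8]
-3<7: swap(3,3), lo=4 mid=4 ⇒ [-2, 5, 4, -3, 9, 2, -4, 10, 7, 0, 8]
9>7: swap(4,9), hi=8 ⇒ [-2, 5, 4, -3, 0, 2, -4, 10, 7, 9, 8]
0<7: swap(4,4), lo=5 mid=5 ⇒ [-2, 5, 4, -3, 0, 2, -4, 10, 7, 9, 8]
2<7: swap(5,5), lo=6 mid=6 ⇒ [-2, 5, 4, -3, 0, 2, -4, 10, 7, 9, 8]
-4<7: swap(6,6), lo=7 mid=7 ⇒ [-2, 5, 4, -3, 0, 2, -4, 10, 7, 9, 8]
10>7: swap(7,8), hi=7 ⇒ [-2, 5, 4, -3, 0, 2, -4, 7, 10, 9, 8]
7=7: mid=8
done. lo=7 hi=7; v=[-2, 5, 4, -3, 0, 2, -4, 7, 10, 9, 8]

[-2, 5, 4, -3, 0, 2, -4, 7, 10, 9, 8]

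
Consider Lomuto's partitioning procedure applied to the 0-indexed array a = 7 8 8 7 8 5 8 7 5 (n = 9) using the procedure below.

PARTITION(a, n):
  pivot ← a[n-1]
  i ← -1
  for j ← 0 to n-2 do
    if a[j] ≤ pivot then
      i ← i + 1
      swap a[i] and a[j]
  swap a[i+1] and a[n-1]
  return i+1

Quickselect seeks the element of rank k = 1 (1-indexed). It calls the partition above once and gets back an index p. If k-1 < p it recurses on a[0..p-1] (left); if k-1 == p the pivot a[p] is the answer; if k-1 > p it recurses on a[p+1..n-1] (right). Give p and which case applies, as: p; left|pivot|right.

1; left

pivot = a[8] = 5; i = -1
j=0: a[0]=7 > 5 → no swap
j=1: a[1]=8 > 5 → no swap
j=2: a[2]=8 > 5 → no swap
j=3: a[3]=7 > 5 → no swap
j=4: a[4]=8 > 5 → no swap
j=5: a[5]=5 ≤ 5 → i=0, swap a[0],a[5] → 5 8 8 7 8 7 8 7 5
j=6: a[6]=8 > 5 → no swap
j=7: a[7]=7 > 5 → no swap
final swap a[1],a[8] → 5 5 8 7 8 7 8 7 8; return 1
p = 1; k-1 = 0 < 1 ⇒ left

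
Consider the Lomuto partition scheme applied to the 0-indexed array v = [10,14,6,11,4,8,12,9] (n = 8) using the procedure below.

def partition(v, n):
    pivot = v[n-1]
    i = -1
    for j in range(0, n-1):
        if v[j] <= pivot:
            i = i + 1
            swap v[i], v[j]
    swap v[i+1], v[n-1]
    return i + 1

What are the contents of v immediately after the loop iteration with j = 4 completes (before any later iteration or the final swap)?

pivot=9, i=-1
j=0: 10>9, skip
j=1: 14>9, skip
j=2: 6≤9, i=0, swap(0,2) ⇒ [6,14,10,11,4,8,12,9]
j=3: 11>9, skip
j=4: 4≤9, i=1, swap(1,4) ⇒ [6,4,10,11,14,8,12,9]
(after j=4) v = [6,4,10,11,14,8,12,9]

[6,4,10,11,14,8,12,9]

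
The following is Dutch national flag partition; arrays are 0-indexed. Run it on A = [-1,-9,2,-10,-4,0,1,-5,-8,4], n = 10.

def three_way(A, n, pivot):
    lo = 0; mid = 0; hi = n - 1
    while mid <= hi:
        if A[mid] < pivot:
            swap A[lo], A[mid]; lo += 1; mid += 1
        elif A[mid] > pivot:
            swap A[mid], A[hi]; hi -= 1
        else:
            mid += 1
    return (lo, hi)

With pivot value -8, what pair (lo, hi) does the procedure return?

(2, 2)

pivot = -8; lo=0, mid=0, hi=9
A[mid]=-1>-8: swap A[0],A[9]; hi=8 → [4,-9,2,-10,-4,0,1,-5,-8,-1]
A[mid]=4>-8: swap A[0],A[8]; hi=7 → [-8,-9,2,-10,-4,0,1,-5,4,-1]
A[mid]=-8=-8: mid=1
A[mid]=-9<-8: swap A[0],A[1]; lo=1,mid=2 → [-9,-8,2,-10,-4,0,1,-5,4,-1]
A[mid]=2>-8: swap A[2],A[7]; hi=6 → [-9,-8,-5,-10,-4,0,1,2,4,-1]
A[mid]=-5>-8: swap A[2],A[6]; hi=5 → [-9,-8,1,-10,-4,0,-5,2,4,-1]
A[mid]=1>-8: swap A[2],A[5]; hi=4 → [-9,-8,0,-10,-4,1,-5,2,4,-1]
A[mid]=0>-8: swap A[2],A[4]; hi=3 → [-9,-8,-4,-10,0,1,-5,2,4,-1]
A[mid]=-4>-8: swap A[2],A[3]; hi=2 → [-9,-8,-10,-4,0,1,-5,2,4,-1]
A[mid]=-10<-8: swap A[1],A[2]; lo=2,mid=3 → [-9,-10,-8,-4,0,1,-5,2,4,-1]
end: lo=2, hi=2; A = [-9,-10,-8,-4,0,1,-5,2,4,-1]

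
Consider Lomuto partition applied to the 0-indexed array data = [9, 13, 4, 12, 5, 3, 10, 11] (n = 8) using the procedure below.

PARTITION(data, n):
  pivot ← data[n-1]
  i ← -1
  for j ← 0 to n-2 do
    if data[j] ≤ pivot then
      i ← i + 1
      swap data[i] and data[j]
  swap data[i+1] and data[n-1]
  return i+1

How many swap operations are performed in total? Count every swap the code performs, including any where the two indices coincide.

6

pivot = data[7] = 11; i = -1
j=0: data[0]=9 ≤ 11 → i=0, swap data[0],data[0] (no change) → [9, 13, 4, 12, 5, 3, 10, 11]
j=1: data[1]=13 > 11 → no swap
j=2: data[2]=4 ≤ 11 → i=1, swap data[1],data[2] → [9, 4, 13, 12, 5, 3, 10, 11]
j=3: data[3]=12 > 11 → no swap
j=4: data[4]=5 ≤ 11 → i=2, swap data[2],data[4] → [9, 4, 5, 12, 13, 3, 10, 11]
j=5: data[5]=3 ≤ 11 → i=3, swap data[3],data[5] → [9, 4, 5, 3, 13, 12, 10, 11]
j=6: data[6]=10 ≤ 11 → i=4, swap data[4],data[6] → [9, 4, 5, 3, 10, 12, 13, 11]
final swap data[5],data[7] → [9, 4, 5, 3, 10, 11, 13, 12]; return 5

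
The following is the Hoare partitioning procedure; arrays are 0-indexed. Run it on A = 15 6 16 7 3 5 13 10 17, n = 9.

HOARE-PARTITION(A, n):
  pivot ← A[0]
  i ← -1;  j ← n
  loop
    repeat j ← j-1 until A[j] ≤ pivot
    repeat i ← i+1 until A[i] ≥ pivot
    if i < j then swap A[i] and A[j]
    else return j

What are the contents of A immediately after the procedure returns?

pivot=15
j stops at 7 (10), i stops at 0 (15); swap ⇒ 10 6 16 7 3 5 13 15 17
j stops at 6 (13), i stops at 2 (16); swap ⇒ 10 6 13 7 3 5 16 15 17
j stops at 5, i stops at 6; i≥j ⇒ return 5. A=10 6 13 7 3 5 16 15 17

10 6 13 7 3 5 16 15 17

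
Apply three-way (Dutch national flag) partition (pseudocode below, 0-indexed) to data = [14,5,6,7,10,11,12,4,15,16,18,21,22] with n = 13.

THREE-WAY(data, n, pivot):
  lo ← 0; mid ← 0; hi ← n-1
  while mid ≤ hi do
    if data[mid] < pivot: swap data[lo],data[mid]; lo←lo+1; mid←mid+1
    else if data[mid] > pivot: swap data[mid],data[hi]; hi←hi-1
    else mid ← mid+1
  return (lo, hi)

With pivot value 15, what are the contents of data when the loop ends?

lo=0 mid=0 hi=12
14<15: swap(0,0), lo=1 mid=1 ⇒ [14,5,6,7,10,11,12,4,15,16,18,21,22]
5<15: swap(1,1), lo=2 mid=2 ⇒ [14,5,6,7,10,11,12,4,15,16,18,21,22]
6<15: swap(2,2), lo=3 mid=3 ⇒ [14,5,6,7,10,11,12,4,15,16,18,21,22]
7<15: swap(3,3), lo=4 mid=4 ⇒ [14,5,6,7,10,11,12,4,15,16,18,21,22]
10<15: swap(4,4), lo=5 mid=5 ⇒ [14,5,6,7,10,11,12,4,15,16,18,21,22]
11<15: swap(5,5), lo=6 mid=6 ⇒ [14,5,6,7,10,11,12,4,15,16,18,21,22]
12<15: swap(6,6), lo=7 mid=7 ⇒ [14,5,6,7,10,11,12,4,15,16,18,21,22]
4<15: swap(7,7), lo=8 mid=8 ⇒ [14,5,6,7,10,11,12,4,15,16,18,21,22]
15=15: mid=9
16>15: swap(9,12), hi=11 ⇒ [14,5,6,7,10,11,12,4,15,22,18,21,16]
22>15: swap(9,11), hi=10 ⇒ [14,5,6,7,10,11,12,4,15,21,18,22,16]
21>15: swap(9,10), hi=9 ⇒ [14,5,6,7,10,11,12,4,15,18,21,22,16]
18>15: swap(9,9), hi=8 ⇒ [14,5,6,7,10,11,12,4,15,18,21,22,16]
done. lo=8 hi=8; data=[14,5,6,7,10,11,12,4,15,18,21,22,16]

[14,5,6,7,10,11,12,4,15,18,21,22,16]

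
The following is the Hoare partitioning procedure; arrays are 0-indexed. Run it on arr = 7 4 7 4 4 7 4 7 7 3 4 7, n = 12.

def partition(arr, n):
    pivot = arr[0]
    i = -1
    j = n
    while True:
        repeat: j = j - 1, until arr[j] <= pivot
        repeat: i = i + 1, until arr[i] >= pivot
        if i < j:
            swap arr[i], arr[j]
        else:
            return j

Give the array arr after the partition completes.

7 4 4 4 4 3 4 7 7 7 7 7

pivot = arr[0] = 7; i = -1, j = 12
j→11 (arr[11]=7≤7), i→0 (arr[0]=7≥7); i<j, swap → 7 4 7 4 4 7 4 7 7 3 4 7
j→10 (arr[10]=4≤7), i→2 (arr[2]=7≥7); i<j, swap → 7 4 4 4 4 7 4 7 7 3 7 7
j→9 (arr[9]=3≤7), i→5 (arr[5]=7≥7); i<j, swap → 7 4 4 4 4 3 4 7 7 7 7 7
j→8 (arr[8]=7≤7), i→7 (arr[7]=7≥7); i<j, swap → 7 4 4 4 4 3 4 7 7 7 7 7
j→7, i→8; i≥j, return j=7. arr = 7 4 4 4 4 3 4 7 7 7 7 7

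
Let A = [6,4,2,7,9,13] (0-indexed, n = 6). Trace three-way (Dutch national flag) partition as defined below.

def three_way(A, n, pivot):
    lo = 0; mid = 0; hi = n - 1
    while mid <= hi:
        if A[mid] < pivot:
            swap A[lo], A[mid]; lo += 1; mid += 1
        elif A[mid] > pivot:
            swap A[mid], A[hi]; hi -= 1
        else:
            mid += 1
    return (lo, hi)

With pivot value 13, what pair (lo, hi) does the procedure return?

lo=0 mid=0 hi=5
6<13: swap(0,0), lo=1 mid=1 ⇒ [6,4,2,7,9,13]
4<13: swap(1,1), lo=2 mid=2 ⇒ [6,4,2,7,9,13]
2<13: swap(2,2), lo=3 mid=3 ⇒ [6,4,2,7,9,13]
7<13: swap(3,3), lo=4 mid=4 ⇒ [6,4,2,7,9,13]
9<13: swap(4,4), lo=5 mid=5 ⇒ [6,4,2,7,9,13]
13=13: mid=6
done. lo=5 hi=5; A=[6,4,2,7,9,13]

(5, 5)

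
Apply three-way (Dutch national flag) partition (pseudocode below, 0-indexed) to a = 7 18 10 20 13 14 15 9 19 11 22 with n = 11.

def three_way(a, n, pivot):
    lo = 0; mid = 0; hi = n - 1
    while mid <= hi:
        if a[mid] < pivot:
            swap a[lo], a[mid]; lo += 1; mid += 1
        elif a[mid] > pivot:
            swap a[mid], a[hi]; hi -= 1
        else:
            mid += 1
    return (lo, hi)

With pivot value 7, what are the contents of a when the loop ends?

7 10 20 13 14 15 9 19 11 22 18

lo=0 mid=0 hi=10
7=7: mid=1
18>7: swap(1,10), hi=9 ⇒ 7 22 10 20 13 14 15 9 19 11 18
22>7: swap(1,9), hi=8 ⇒ 7 11 10 20 13 14 15 9 19 22 18
11>7: swap(1,8), hi=7 ⇒ 7 19 10 20 13 14 15 9 11 22 18
19>7: swap(1,7), hi=6 ⇒ 7 9 10 20 13 14 15 19 11 22 18
9>7: swap(1,6), hi=5 ⇒ 7 15 10 20 13 14 9 19 11 22 18
15>7: swap(1,5), hi=4 ⇒ 7 14 10 20 13 15 9 19 11 22 18
14>7: swap(1,4), hi=3 ⇒ 7 13 10 20 14 15 9 19 11 22 18
13>7: swap(1,3), hi=2 ⇒ 7 20 10 13 14 15 9 19 11 22 18
20>7: swap(1,2), hi=1 ⇒ 7 10 20 13 14 15 9 19 11 22 18
10>7: swap(1,1), hi=0 ⇒ 7 10 20 13 14 15 9 19 11 22 18
done. lo=0 hi=0; a=7 10 20 13 14 15 9 19 11 22 18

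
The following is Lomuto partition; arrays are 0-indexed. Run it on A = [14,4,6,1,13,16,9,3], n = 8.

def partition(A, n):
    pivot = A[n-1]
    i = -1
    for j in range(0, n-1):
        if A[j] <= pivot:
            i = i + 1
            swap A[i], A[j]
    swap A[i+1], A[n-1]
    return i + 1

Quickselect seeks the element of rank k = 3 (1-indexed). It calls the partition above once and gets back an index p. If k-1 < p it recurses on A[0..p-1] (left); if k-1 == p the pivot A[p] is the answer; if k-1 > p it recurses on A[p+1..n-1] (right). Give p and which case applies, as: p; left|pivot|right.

pivot = A[7] = 3; i = -1
j=0: A[0]=14 > 3 → no swap
j=1: A[1]=4 > 3 → no swap
j=2: A[2]=6 > 3 → no swap
j=3: A[3]=1 ≤ 3 → i=0, swap A[0],A[3] → [1,4,6,14,13,16,9,3]
j=4: A[4]=13 > 3 → no swap
j=5: A[5]=16 > 3 → no swap
j=6: A[6]=9 > 3 → no swap
final swap A[1],A[7] → [1,3,6,14,13,16,9,4]; return 1
p = 1; k-1 = 2 > 1 ⇒ right

1; right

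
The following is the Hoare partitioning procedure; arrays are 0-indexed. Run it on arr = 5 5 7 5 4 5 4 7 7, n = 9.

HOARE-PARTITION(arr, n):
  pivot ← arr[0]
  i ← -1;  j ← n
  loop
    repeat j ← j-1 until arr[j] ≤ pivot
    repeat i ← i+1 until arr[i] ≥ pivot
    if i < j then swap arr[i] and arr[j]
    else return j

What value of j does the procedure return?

3

pivot=5
j stops at 6 (4), i stops at 0 (5); swap ⇒ 4 5 7 5 4 5 5 7 7
j stops at 5 (5), i stops at 1 (5); swap ⇒ 4 5 7 5 4 5 5 7 7
j stops at 4 (4), i stops at 2 (7); swap ⇒ 4 5 4 5 7 5 5 7 7
j stops at 3, i stops at 3; i≥j ⇒ return 3. arr=4 5 4 5 7 5 5 7 7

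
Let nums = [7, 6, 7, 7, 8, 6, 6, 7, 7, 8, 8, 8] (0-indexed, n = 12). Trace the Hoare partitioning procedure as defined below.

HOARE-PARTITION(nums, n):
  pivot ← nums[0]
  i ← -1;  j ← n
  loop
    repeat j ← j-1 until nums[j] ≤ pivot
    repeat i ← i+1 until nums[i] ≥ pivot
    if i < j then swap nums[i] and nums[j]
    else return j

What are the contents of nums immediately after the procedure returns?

[7, 6, 7, 6, 6, 8, 7, 7, 7, 8, 8, 8]

pivot = nums[0] = 7; i = -1, j = 12
j→8 (nums[8]=7≤7), i→0 (nums[0]=7≥7); i<j, swap → [7, 6, 7, 7, 8, 6, 6, 7, 7, 8, 8, 8]
j→7 (nums[7]=7≤7), i→2 (nums[2]=7≥7); i<j, swap → [7, 6, 7, 7, 8, 6, 6, 7, 7, 8, 8, 8]
j→6 (nums[6]=6≤7), i→3 (nums[3]=7≥7); i<j, swap → [7, 6, 7, 6, 8, 6, 7, 7, 7, 8, 8, 8]
j→5 (nums[5]=6≤7), i→4 (nums[4]=8≥7); i<j, swap → [7, 6, 7, 6, 6, 8, 7, 7, 7, 8, 8, 8]
j→4, i→5; i≥j, return j=4. nums = [7, 6, 7, 6, 6, 8, 7, 7, 7, 8, 8, 8]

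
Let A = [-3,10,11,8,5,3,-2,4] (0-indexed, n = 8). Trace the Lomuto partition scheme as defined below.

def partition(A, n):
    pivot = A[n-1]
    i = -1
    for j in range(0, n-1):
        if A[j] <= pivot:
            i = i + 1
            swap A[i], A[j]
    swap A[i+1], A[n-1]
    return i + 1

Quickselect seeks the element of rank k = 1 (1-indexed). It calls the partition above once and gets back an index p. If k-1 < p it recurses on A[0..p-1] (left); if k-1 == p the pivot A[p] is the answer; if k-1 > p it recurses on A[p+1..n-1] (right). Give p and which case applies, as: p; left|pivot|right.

3; left

pivot = A[7] = 4; i = -1
j=0: A[0]=-3 ≤ 4 → i=0, swap A[0],A[0] (no change) → [-3,10,11,8,5,3,-2,4]
j=1: A[1]=10 > 4 → no swap
j=2: A[2]=11 > 4 → no swap
j=3: A[3]=8 > 4 → no swap
j=4: A[4]=5 > 4 → no swap
j=5: A[5]=3 ≤ 4 → i=1, swap A[1],A[5] → [-3,3,11,8,5,10,-2,4]
j=6: A[6]=-2 ≤ 4 → i=2, swap A[2],A[6] → [-3,3,-2,8,5,10,11,4]
final swap A[3],A[7] → [-3,3,-2,4,5,10,11,8]; return 3
p = 3; k-1 = 0 < 3 ⇒ left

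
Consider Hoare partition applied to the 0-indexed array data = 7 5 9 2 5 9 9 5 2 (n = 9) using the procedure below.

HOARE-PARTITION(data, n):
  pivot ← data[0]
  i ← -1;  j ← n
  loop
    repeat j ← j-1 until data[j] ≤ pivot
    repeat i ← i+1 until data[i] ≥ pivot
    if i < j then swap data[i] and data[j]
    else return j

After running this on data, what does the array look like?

2 5 5 2 5 9 9 9 7

pivot = data[0] = 7; i = -1, j = 9
j→8 (data[8]=2≤7), i→0 (data[0]=7≥7); i<j, swap → 2 5 9 2 5 9 9 5 7
j→7 (data[7]=5≤7), i→2 (data[2]=9≥7); i<j, swap → 2 5 5 2 5 9 9 9 7
j→4, i→5; i≥j, return j=4. data = 2 5 5 2 5 9 9 9 7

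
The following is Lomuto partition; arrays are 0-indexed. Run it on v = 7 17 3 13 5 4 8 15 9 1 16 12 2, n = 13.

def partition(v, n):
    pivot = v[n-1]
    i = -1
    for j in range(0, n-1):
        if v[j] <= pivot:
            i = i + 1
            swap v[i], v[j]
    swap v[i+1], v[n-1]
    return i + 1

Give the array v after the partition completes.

pivot = v[12] = 2; i = -1
j=0: v[0]=7 > 2 → no swap
j=1: v[1]=17 > 2 → no swap
j=2: v[2]=3 > 2 → no swap
j=3: v[3]=13 > 2 → no swap
j=4: v[4]=5 > 2 → no swap
j=5: v[5]=4 > 2 → no swap
j=6: v[6]=8 > 2 → no swap
j=7: v[7]=15 > 2 → no swap
j=8: v[8]=9 > 2 → no swap
j=9: v[9]=1 ≤ 2 → i=0, swap v[0],v[9] → 1 17 3 13 5 4 8 15 9 7 16 12 2
j=10: v[10]=16 > 2 → no swap
j=11: v[11]=12 > 2 → no swap
final swap v[1],v[12] → 1 2 3 13 5 4 8 15 9 7 16 12 17; return 1

1 2 3 13 5 4 8 15 9 7 16 12 17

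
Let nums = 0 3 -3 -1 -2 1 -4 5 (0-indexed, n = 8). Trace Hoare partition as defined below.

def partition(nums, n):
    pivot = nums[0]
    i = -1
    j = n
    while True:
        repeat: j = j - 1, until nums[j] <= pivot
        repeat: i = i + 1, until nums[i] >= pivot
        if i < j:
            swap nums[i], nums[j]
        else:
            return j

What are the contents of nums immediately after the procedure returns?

pivot=0
j stops at 6 (-4), i stops at 0 (0); swap ⇒ -4 3 -3 -1 -2 1 0 5
j stops at 4 (-2), i stops at 1 (3); swap ⇒ -4 -2 -3 -1 3 1 0 5
j stops at 3, i stops at 4; i≥j ⇒ return 3. nums=-4 -2 -3 -1 3 1 0 5

-4 -2 -3 -1 3 1 0 5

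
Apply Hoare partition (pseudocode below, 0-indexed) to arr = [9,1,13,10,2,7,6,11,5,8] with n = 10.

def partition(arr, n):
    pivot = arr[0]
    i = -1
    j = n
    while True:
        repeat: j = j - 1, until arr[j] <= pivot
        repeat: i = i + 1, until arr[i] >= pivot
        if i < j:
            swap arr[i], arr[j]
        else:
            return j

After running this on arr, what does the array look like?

[8,1,5,6,2,7,10,11,13,9]

pivot=9
j stops at 9 (8), i stops at 0 (9); swap ⇒ [8,1,13,10,2,7,6,11,5,9]
j stops at 8 (5), i stops at 2 (13); swap ⇒ [8,1,5,10,2,7,6,11,13,9]
j stops at 6 (6), i stops at 3 (10); swap ⇒ [8,1,5,6,2,7,10,11,13,9]
j stops at 5, i stops at 6; i≥j ⇒ return 5. arr=[8,1,5,6,2,7,10,11,13,9]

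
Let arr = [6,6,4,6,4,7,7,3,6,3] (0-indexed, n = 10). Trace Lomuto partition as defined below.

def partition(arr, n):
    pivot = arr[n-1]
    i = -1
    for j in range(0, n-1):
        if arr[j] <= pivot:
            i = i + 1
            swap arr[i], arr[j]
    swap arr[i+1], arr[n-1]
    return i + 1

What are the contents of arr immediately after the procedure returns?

pivot = arr[9] = 3; i = -1
j=0: arr[0]=6 > 3 → no swap
j=1: arr[1]=6 > 3 → no swap
j=2: arr[2]=4 > 3 → no swap
j=3: arr[3]=6 > 3 → no swap
j=4: arr[4]=4 > 3 → no swap
j=5: arr[5]=7 > 3 → no swap
j=6: arr[6]=7 > 3 → no swap
j=7: arr[7]=3 ≤ 3 → i=0, swap arr[0],arr[7] → [3,6,4,6,4,7,7,6,6,3]
j=8: arr[8]=6 > 3 → no swap
final swap arr[1],arr[9] → [3,3,4,6,4,7,7,6,6,6]; return 1

[3,3,4,6,4,7,7,6,6,6]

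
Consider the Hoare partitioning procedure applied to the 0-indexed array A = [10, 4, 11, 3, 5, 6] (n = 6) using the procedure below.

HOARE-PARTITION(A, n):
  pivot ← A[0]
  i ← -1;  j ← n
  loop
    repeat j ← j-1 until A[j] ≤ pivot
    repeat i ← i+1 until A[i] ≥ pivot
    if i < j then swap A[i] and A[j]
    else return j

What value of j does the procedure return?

3

pivot=10
j stops at 5 (6), i stops at 0 (10); swap ⇒ [6, 4, 11, 3, 5, 10]
j stops at 4 (5), i stops at 2 (11); swap ⇒ [6, 4, 5, 3, 11, 10]
j stops at 3, i stops at 4; i≥j ⇒ return 3. A=[6, 4, 5, 3, 11, 10]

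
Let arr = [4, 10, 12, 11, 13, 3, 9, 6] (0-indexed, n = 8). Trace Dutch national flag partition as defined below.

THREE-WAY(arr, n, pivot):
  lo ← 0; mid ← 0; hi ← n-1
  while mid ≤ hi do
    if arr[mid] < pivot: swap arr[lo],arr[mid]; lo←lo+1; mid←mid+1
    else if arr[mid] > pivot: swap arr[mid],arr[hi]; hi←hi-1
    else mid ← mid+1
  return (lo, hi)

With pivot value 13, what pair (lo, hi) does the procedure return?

lo=0 mid=0 hi=7
4<13: swap(0,0), lo=1 mid=1 ⇒ [4, 10, 12, 11, 13, 3, 9, 6]
10<13: swap(1,1), lo=2 mid=2 ⇒ [4, 10, 12, 11, 13, 3, 9, 6]
12<13: swap(2,2), lo=3 mid=3 ⇒ [4, 10, 12, 11, 13, 3, 9, 6]
11<13: swap(3,3), lo=4 mid=4 ⇒ [4, 10, 12, 11, 13, 3, 9, 6]
13=13: mid=5
3<13: swap(4,5), lo=5 mid=6 ⇒ [4, 10, 12, 11, 3, 13, 9, 6]
9<13: swap(5,6), lo=6 mid=7 ⇒ [4, 10, 12, 11, 3, 9, 13, 6]
6<13: swap(6,7), lo=7 mid=8 ⇒ [4, 10, 12, 11, 3, 9, 6, 13]
done. lo=7 hi=7; arr=[4, 10, 12, 11, 3, 9, 6, 13]

(7, 7)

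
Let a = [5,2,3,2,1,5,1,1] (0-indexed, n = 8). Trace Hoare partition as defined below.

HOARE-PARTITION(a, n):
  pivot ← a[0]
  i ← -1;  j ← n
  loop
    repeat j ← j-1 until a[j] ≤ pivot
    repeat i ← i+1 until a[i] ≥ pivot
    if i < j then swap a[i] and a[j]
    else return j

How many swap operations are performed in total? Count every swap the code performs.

2

pivot = a[0] = 5; i = -1, j = 8
j→7 (a[7]=1≤5), i→0 (a[0]=5≥5); i<j, swap → [1,2,3,2,1,5,1,5]
j→6 (a[6]=1≤5), i→5 (a[5]=5≥5); i<j, swap → [1,2,3,2,1,1,5,5]
j→5, i→6; i≥j, return j=5. a = [1,2,3,2,1,1,5,5]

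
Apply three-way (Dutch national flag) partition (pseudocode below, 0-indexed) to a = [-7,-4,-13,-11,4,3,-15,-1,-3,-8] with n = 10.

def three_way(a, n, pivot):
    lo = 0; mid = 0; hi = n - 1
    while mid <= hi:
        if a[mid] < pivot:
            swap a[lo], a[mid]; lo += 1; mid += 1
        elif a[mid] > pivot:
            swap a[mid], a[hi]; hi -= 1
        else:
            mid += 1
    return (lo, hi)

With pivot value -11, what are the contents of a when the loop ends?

pivot = -11; lo=0, mid=0, hi=9
a[mid]=-7>-11: swap a[0],a[9]; hi=8 → [-8,-4,-13,-11,4,3,-15,-1,-3,-7]
a[mid]=-8>-11: swap a[0],a[8]; hi=7 → [-3,-4,-13,-11,4,3,-15,-1,-8,-7]
a[mid]=-3>-11: swap a[0],a[7]; hi=6 → [-1,-4,-13,-11,4,3,-15,-3,-8,-7]
a[mid]=-1>-11: swap a[0],a[6]; hi=5 → [-15,-4,-13,-11,4,3,-1,-3,-8,-7]
a[mid]=-15<-11: swap a[0],a[0]; lo=1,mid=1 → [-15,-4,-13,-11,4,3,-1,-3,-8,-7]
a[mid]=-4>-11: swap a[1],a[5]; hi=4 → [-15,3,-13,-11,4,-4,-1,-3,-8,-7]
a[mid]=3>-11: swap a[1],a[4]; hi=3 → [-15,4,-13,-11,3,-4,-1,-3,-8,-7]
a[mid]=4>-11: swap a[1],a[3]; hi=2 → [-15,-11,-13,4,3,-4,-1,-3,-8,-7]
a[mid]=-11=-11: mid=2
a[mid]=-13<-11: swap a[1],a[2]; lo=2,mid=3 → [-15,-13,-11,4,3,-4,-1,-3,-8,-7]
end: lo=2, hi=2; a = [-15,-13,-11,4,3,-4,-1,-3,-8,-7]

[-15,-13,-11,4,3,-4,-1,-3,-8,-7]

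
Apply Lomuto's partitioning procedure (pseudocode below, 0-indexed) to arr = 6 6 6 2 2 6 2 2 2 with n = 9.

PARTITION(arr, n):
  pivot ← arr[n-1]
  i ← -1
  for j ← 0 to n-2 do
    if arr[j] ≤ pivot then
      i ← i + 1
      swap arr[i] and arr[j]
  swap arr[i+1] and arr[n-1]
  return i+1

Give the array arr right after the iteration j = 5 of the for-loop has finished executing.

2 2 6 6 6 6 2 2 2

pivot=2, i=-1
j=0: 6>2, skip
j=1: 6>2, skip
j=2: 6>2, skip
j=3: 2≤2, i=0, swap(0,3) ⇒ 2 6 6 6 2 6 2 2 2
j=4: 2≤2, i=1, swap(1,4) ⇒ 2 2 6 6 6 6 2 2 2
j=5: 6>2, skip
(after j=5) arr = 2 2 6 6 6 6 2 2 2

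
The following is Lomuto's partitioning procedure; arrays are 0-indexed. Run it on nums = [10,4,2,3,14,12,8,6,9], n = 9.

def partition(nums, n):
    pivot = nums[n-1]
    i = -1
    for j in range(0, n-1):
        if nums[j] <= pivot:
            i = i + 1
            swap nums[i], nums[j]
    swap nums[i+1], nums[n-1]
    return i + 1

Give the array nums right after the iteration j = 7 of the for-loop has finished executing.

[4,2,3,8,6,12,10,14,9]

pivot = nums[8] = 9; i = -1
j=0: nums[0]=10 > 9 → no swap
j=1: nums[1]=4 ≤ 9 → i=0, swap nums[0],nums[1] → [4,10,2,3,14,12,8,6,9]
j=2: nums[2]=2 ≤ 9 → i=1, swap nums[1],nums[2] → [4,2,10,3,14,12,8,6,9]
j=3: nums[3]=3 ≤ 9 → i=2, swap nums[2],nums[3] → [4,2,3,10,14,12,8,6,9]
j=4: nums[4]=14 > 9 → no swap
j=5: nums[5]=12 > 9 → no swap
j=6: nums[6]=8 ≤ 9 → i=3, swap nums[3],nums[6] → [4,2,3,8,14,12,10,6,9]
j=7: nums[7]=6 ≤ 9 → i=4, swap nums[4],nums[7] → [4,2,3,8,6,12,10,14,9]
(after j=7) nums = [4,2,3,8,6,12,10,14,9]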